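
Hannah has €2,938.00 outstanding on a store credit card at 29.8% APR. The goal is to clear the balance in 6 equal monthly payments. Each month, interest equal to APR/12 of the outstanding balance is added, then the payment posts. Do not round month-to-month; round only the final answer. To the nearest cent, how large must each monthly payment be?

Monthly rate r = 29.8%/12 = 2.48333% = 0.0248333.
Level-payment amortization: P = B₀·r / (1 − (1+r)^(−n)) = 2938.00·0.0248333 / (1 − 1.02483^(−6)).
Denominator 1 − (1+r)^(−6) = 0.13686139.
P = 72.9603 / 0.13686139 ≈ 533.10.

€533.10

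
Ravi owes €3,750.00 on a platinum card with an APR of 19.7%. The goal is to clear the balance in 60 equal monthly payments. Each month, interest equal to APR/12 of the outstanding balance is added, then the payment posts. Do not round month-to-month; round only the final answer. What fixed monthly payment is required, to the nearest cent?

€98.73

Monthly rate r = 19.7%/12 = 1.64167% = 0.0164167.
Level-payment amortization: P = B₀·r / (1 − (1+r)^(−n)) = 3750.00·0.0164167 / (1 − 1.01642^(−60)).
Denominator 1 − (1+r)^(−60) = 0.623562107.
P = 61.5625 / 0.623562107 ≈ 98.73.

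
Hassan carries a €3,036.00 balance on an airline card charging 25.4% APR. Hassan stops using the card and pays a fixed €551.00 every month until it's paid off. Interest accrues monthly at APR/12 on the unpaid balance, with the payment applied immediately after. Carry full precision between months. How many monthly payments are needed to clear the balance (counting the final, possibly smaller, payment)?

Monthly rate r = 25.4%/12 = 2.11667% = 0.0211667.
Recurrence: B ← B·(1+r) − €551.00.
Month 1: interest €64.26; balance after payment €2,549.26.
Month 2: interest €53.96; balance after payment €2,052.22.
Month 3: interest €43.44; balance after payment €1,544.66.
Month 4: interest €32.70; balance after payment €1,026.36.
Month 5: interest €21.72; balance after payment €497.08.
Month 6: interest €10.52; balance after payment €0.00.

6 months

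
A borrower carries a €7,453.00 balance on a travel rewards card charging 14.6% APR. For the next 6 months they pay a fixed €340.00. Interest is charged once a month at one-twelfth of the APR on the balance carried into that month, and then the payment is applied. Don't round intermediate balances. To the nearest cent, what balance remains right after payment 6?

Monthly rate r = 14.6%/12 = 1.21667% = 0.0121667.
Each month: B ← B·(1+r) − €340.00.
Month 1: interest €90.68; balance after payment €7,203.68.
Month 2: interest €87.64; balance after payment €6,951.32.
Month 3: interest €84.57; balance after payment €6,695.90.
Month 4: interest €81.47; balance after payment €6,437.36.
Month 5: interest €78.32; balance after payment €6,175.69.
Month 6: interest €75.14; balance after payment €5,910.82.

€5,910.82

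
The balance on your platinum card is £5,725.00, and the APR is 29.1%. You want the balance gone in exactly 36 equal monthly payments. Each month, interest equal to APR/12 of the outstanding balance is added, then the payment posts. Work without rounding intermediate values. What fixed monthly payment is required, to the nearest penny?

£240.22

Monthly rate r = 29.1%/12 = 2.425% = 0.02425.
Level-payment amortization: P = B₀·r / (1 − (1+r)^(−n)) = 5725.00·0.02425 / (1 − 1.02425^(−36)).
Denominator 1 − (1+r)^(−36) = 0.577929513.
P = 138.831 / 0.577929513 ≈ 240.22.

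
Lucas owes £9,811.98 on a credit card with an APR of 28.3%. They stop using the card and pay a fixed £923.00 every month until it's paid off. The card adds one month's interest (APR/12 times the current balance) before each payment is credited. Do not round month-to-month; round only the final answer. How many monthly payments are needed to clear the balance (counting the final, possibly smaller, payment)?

13 payments

Monthly rate r = 28.3%/12 = 2.35833% = 0.0235833.
Recurrence: B ← B·(1+r) − £923.00.
Month 1: interest £231.40; balance after payment £9,120.38.
Month 2: interest £215.09; balance after payment £8,412.47.
Closed form: n = −ln(1 − rB₀/P)/ln(1+r) = −ln(0.7493)/ln(1.02358) ≈ 12.382, so the balance reaches zero during payment 13.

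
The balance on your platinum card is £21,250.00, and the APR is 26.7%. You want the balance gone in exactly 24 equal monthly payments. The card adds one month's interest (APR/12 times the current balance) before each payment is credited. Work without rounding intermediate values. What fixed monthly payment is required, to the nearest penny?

£1,152.35

Monthly rate r = 26.7%/12 = 2.225% = 0.02225.
Level-payment amortization: P = B₀·r / (1 − (1+r)^(−n)) = 21250.00·0.02225 / (1 − 1.02225^(−24)).
Denominator 1 − (1+r)^(−24) = 0.410302701.
P = 472.812 / 0.410302701 ≈ 1152.35.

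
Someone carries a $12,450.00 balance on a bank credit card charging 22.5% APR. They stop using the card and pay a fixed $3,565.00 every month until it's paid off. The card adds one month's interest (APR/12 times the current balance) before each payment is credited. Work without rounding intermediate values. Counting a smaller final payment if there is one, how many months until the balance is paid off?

4 months

Monthly rate r = 22.5%/12 = 1.875% = 0.01875.
Recurrence: B ← B·(1+r) − $3,565.00.
Month 1: interest $233.44; balance after payment $9,118.44.
Month 2: interest $170.97; balance after payment $5,724.41.
Month 3: interest $107.33; balance after payment $2,266.74.
Month 4: interest $42.50; balance after payment $0.00.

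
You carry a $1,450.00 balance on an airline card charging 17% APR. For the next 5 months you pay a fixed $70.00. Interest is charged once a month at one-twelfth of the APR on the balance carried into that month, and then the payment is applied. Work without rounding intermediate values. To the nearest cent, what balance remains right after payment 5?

Monthly rate r = 17%/12 = 1.41667% = 0.0141667.
Each month: B ← B·(1+r) − $70.00.
Month 1: interest $20.54; balance after payment $1,400.54.
Month 2: interest $19.84; balance after payment $1,350.38.
Month 3: interest $19.13; balance after payment $1,299.51.
Month 4: interest $18.41; balance after payment $1,247.92.
Month 5: interest $17.68; balance after payment $1,195.60.

$1,195.60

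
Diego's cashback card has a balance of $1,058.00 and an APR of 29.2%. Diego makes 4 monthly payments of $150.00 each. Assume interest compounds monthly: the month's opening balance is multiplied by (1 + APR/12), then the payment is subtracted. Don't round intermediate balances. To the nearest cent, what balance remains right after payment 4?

Monthly rate r = 29.2%/12 = 2.43333% = 0.0243333.
Each month: B ← B·(1+r) − $150.00.
Month 1: interest $25.74; balance after payment $933.74.
Month 2: interest $22.72; balance after payment $806.47.
Month 3: interest $19.62; balance after payment $676.09.
Month 4: interest $16.45; balance after payment $542.54.

$542.54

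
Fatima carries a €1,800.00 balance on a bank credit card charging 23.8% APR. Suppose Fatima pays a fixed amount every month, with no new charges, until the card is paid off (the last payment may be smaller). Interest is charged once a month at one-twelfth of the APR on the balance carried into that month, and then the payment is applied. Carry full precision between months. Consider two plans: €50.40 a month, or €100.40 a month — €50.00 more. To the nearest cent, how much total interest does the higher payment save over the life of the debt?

Monthly rate r = 23.8%/12 = 1.98333% = 0.0198333.
At €50.40/mo: n = ⌈−ln(1 − rB₀/P)/ln(1+r)⌉ = 63 payments (last €37.34); total interest = total paid − €1,800.00 = €1,362.14.
At €100.40/mo: 23 payments (last €37.75); total interest €446.55.
Interest saved = €1,362.14 − €446.55 = €915.59.

€915.59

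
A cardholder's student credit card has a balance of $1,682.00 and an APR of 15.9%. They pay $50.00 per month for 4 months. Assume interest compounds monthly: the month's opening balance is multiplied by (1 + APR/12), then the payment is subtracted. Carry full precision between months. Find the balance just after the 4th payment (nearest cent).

$1,568.92

Monthly rate r = 15.9%/12 = 1.325% = 0.01325.
Each month: B ← B·(1+r) − $50.00.
Month 1: interest $22.29; balance after payment $1,654.29.
Month 2: interest $21.92; balance after payment $1,626.21.
Month 3: interest $21.55; balance after payment $1,597.75.
Month 4: interest $21.17; balance after payment $1,568.92.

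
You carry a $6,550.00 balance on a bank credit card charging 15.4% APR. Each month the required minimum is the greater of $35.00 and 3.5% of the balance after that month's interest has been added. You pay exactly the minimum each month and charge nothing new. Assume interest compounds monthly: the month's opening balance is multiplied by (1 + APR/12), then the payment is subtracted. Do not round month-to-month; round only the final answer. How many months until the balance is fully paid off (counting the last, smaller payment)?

118 months

Monthly rate r = 15.4%/12 = 1.28333% = 0.0128333.
While 3.5% of the post-interest balance exceeds $35.00, each month B ← (B·(1+r))·(1 − 0.035), i.e. B shrinks by the factor (1+r)·0.965 = 0.97738.
This holds for months 1–83. Entering month 84 the balance is $980.98; 3.5% of the post-interest balance is now below $35.00, so the flat $35.00 minimum applies from here.
From month 84 a fixed $35.00 at rate r clears $980.98 in 35 more payments. Total: 83 + 35 = 118 months.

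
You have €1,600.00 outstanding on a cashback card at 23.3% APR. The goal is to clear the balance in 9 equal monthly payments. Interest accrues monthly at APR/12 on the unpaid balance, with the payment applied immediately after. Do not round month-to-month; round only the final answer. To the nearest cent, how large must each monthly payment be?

€195.48

Monthly rate r = 23.3%/12 = 1.94167% = 0.0194167.
Level-payment amortization: P = B₀·r / (1 − (1+r)^(−n)) = 1600.00·0.0194167 / (1 − 1.01942^(−9)).
Denominator 1 − (1+r)^(−9) = 0.158925564.
P = 31.0667 / 0.158925564 ≈ 195.48.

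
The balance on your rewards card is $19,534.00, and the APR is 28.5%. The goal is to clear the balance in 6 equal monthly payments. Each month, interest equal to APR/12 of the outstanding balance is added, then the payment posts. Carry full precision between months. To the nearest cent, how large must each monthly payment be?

Monthly rate r = 28.5%/12 = 2.375% = 0.02375.
Level-payment amortization: P = B₀·r / (1 − (1+r)^(−n)) = 19534.00·0.02375 / (1 − 1.02375^(−6)).
Denominator 1 − (1+r)^(−6) = 0.131366626.
P = 463.933 / 0.131366626 ≈ 3531.59.

$3,531.59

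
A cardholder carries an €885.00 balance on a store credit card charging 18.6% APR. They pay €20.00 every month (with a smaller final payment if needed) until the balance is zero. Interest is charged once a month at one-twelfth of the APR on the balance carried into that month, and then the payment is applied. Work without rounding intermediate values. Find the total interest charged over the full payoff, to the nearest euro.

Monthly rate r = 18.6%/12 = 1.55% = 0.0155.
Payoff takes n = ⌈−ln(1 − rB₀/P)/ln(1+r)⌉ = ⌈75.285⌉ = 76 payments; the last is €5.73.
Total paid = 75·€20.00 + €5.73 = €1,505.73.
Total interest = total paid − principal = €1,505.73 − €885.00 = €620.73.

€621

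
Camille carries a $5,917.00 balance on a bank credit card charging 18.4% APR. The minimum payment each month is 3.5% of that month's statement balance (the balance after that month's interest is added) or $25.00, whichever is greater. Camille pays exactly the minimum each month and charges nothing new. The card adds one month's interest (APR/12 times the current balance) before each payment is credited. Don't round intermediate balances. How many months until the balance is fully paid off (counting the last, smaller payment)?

Monthly rate r = 18.4%/12 = 1.53333% = 0.0153333.
While 3.5% of the post-interest balance exceeds $25.00, each month B ← (B·(1+r))·(1 − 0.035), i.e. B shrinks by the factor (1+r)·0.965 = 0.9798.
This holds for months 1–105. Entering month 106 the balance is $694.03; 3.5% of the post-interest balance is now below $25.00, so the flat $25.00 minimum applies from here.
From month 106 a fixed $25.00 at rate r clears $694.03 in 37 more payments. Total: 105 + 37 = 142 months.

142 months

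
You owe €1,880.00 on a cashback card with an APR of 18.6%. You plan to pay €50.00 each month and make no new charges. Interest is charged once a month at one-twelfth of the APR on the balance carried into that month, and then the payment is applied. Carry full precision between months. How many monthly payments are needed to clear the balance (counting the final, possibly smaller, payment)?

57 payments

Monthly rate r = 18.6%/12 = 1.55% = 0.0155.
Recurrence: B ← B·(1+r) − €50.00.
Month 1: interest €29.14; balance after payment €1,859.14.
Month 2: interest €28.82; balance after payment €1,837.96.
Closed form: n = −ln(1 − rB₀/P)/ln(1+r) = −ln(0.4172)/ln(1.0155) ≈ 56.835, so the balance reaches zero during payment 57.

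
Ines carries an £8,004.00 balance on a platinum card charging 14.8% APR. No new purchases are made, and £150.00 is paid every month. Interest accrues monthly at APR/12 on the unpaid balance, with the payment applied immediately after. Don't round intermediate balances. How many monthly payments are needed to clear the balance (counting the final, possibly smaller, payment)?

Monthly rate r = 14.8%/12 = 1.23333% = 0.0123333.
Recurrence: B ← B·(1+r) − £150.00.
Month 1: interest £98.72; balance after payment £7,952.72.
Month 2: interest £98.08; balance after payment £7,900.80.
Closed form: n = −ln(1 − rB₀/P)/ln(1+r) = −ln(0.34189)/ln(1.01233) ≈ 87.556, so the balance reaches zero during payment 88.

88 payments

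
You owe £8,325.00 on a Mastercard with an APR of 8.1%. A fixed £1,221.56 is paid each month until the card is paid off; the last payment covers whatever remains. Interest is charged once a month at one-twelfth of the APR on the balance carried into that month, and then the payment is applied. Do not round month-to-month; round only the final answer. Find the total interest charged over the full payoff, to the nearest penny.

£226.30

Monthly rate r = 8.1%/12 = 0.675% = 0.00675.
Payoff takes n = ⌈−ln(1 − rB₀/P)/ln(1+r)⌉ = ⌈7.000⌉ = 8 payments; the last is £0.38.
Total paid = 7·£1,221.56 + £0.38 = £8,551.30.
Total interest = total paid − principal = £8,551.30 − £8,325.00 = £226.30.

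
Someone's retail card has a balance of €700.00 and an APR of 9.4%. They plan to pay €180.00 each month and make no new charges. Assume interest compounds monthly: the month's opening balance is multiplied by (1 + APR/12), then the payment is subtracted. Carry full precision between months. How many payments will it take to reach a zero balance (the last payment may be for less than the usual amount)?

4 months

Monthly rate r = 9.4%/12 = 0.783333% = 0.00783333.
Recurrence: B ← B·(1+r) − €180.00.
Month 1: interest €5.48; balance after payment €525.48.
Month 2: interest €4.12; balance after payment €349.60.
Month 3: interest €2.74; balance after payment €172.34.
Month 4: interest €1.35; balance after payment €0.00.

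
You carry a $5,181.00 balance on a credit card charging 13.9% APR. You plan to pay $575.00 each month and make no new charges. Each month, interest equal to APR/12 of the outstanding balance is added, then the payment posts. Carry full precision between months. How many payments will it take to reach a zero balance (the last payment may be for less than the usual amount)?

Monthly rate r = 13.9%/12 = 1.15833% = 0.0115833.
Recurrence: B ← B·(1+r) − $575.00.
Month 1: interest $60.01; balance after payment $4,666.01.
Month 2: interest $54.05; balance after payment $4,145.06.
Closed form: n = −ln(1 − rB₀/P)/ln(1+r) = −ln(0.89563)/ln(1.01158) ≈ 9.571, so the balance reaches zero during payment 10.

10 months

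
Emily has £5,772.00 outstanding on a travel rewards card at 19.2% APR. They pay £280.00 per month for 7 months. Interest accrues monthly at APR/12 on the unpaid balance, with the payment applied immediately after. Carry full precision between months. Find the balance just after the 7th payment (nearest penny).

Monthly rate r = 19.2%/12 = 1.6% = 0.016.
Each month: B ← B·(1+r) − £280.00.
Month 1: interest £92.35; balance after payment £5,584.35.
Month 2: interest £89.35; balance after payment £5,393.70.
Month 3: interest £86.30; balance after payment £5,200.00.
Month 4: interest £83.20; balance after payment £5,003.20.
Month 5: interest £80.05; balance after payment £4,803.25.
Month 6: interest £76.85; balance after payment £4,600.10.
Month 7: interest £73.60; balance after payment £4,393.71.

£4,393.71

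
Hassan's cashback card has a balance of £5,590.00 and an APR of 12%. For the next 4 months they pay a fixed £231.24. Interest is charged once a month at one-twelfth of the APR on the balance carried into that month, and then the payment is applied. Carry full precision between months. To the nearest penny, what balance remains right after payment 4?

Monthly rate r = 12%/12 = 1% = 0.01.
Each month: B ← B·(1+r) − £231.24.
Month 1: interest £55.90; balance after payment £5,414.66.
Month 2: interest £54.15; balance after payment £5,237.57.
Month 3: interest £52.38; balance after payment £5,058.70.
Month 4: interest £50.59; balance after payment £4,878.05.

£4,878.05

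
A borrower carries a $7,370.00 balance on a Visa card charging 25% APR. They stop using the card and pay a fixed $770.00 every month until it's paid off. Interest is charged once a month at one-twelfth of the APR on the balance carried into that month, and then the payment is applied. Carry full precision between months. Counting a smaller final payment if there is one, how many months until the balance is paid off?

11 payments

Monthly rate r = 25%/12 = 2.08333% = 0.0208333.
Recurrence: B ← B·(1+r) − $770.00.
Month 1: interest $153.54; balance after payment $6,753.54.
Month 2: interest $140.70; balance after payment $6,124.24.
Closed form: n = −ln(1 − rB₀/P)/ln(1+r) = −ln(0.8006)/ln(1.02083) ≈ 10.786, so the balance reaches zero during payment 11.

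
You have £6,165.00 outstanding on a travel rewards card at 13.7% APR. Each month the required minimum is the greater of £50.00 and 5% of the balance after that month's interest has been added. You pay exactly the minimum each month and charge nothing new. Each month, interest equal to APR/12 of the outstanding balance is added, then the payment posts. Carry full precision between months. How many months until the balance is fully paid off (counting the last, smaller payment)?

Monthly rate r = 13.7%/12 = 1.14167% = 0.0114167.
While 5% of the post-interest balance exceeds £50.00, each month B ← (B·(1+r))·(1 − 0.05), i.e. B shrinks by the factor (1+r)·0.95 = 0.96085.
This holds for months 1–46. Entering month 47 the balance is £981.76; 5% of the post-interest balance is now below £50.00, so the flat £50.00 minimum applies from here.
From month 47 a fixed £50.00 at rate r clears £981.76 in 23 more payments. Total: 46 + 23 = 69 months.

69 months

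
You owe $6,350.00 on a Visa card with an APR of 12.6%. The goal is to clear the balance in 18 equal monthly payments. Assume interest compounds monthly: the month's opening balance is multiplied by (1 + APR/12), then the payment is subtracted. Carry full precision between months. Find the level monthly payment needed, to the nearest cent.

$389.01

Monthly rate r = 12.6%/12 = 1.05% = 0.0105.
Level-payment amortization: P = B₀·r / (1 − (1+r)^(−n)) = 6350.00·0.0105 / (1 − 1.0105^(−18)).
Denominator 1 − (1+r)^(−18) = 0.171397425.
P = 66.675 / 0.171397425 ≈ 389.01.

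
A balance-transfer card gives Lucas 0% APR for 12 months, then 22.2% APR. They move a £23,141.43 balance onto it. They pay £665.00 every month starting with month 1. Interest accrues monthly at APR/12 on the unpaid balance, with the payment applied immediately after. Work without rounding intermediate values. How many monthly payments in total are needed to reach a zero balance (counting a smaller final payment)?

Promo months 1–12 at r₀ = 0%/12 = 0; months 13+ at r₁ = 22.2%/12 = 0.0185.
After month 12 (no interest yet): B = £23,141.43 − 12·£665.00 = £15,161.43.
Then at r₁ with £665.00/mo: n₂ = −ln(1 − r₁·B/P)/ln(1+r₁) ≈ 29.88 → 30 more payments.

42 months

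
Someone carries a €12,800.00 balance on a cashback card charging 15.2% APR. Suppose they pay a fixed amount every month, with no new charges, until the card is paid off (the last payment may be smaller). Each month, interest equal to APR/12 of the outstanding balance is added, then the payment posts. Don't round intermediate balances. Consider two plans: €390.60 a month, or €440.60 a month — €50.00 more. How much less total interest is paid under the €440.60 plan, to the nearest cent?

Monthly rate r = 15.2%/12 = 1.26667% = 0.0126667.
At €390.60/mo: n = ⌈−ln(1 − rB₀/P)/ln(1+r)⌉ = 43 payments (last €237.51); total interest = total paid − €12,800.00 = €3,842.71.
At €440.60/mo: 37 payments (last €200.31); total interest €3,261.91.
Interest saved = €3,842.71 − €3,261.91 = €580.80.

€580.80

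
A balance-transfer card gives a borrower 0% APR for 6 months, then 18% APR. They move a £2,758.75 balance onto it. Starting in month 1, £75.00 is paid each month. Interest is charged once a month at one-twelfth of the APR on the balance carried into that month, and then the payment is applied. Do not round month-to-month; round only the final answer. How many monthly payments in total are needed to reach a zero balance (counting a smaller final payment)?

Promo months 1–6 at r₀ = 0%/12 = 0; months 7+ at r₁ = 18%/12 = 0.015.
After month 6 (no interest yet): B = £2,758.75 − 6·£75.00 = £2,308.75.
Then at r₁ with £75.00/mo: n₂ = −ln(1 − r₁·B/P)/ln(1+r₁) ≈ 41.60 → 42 more payments.

48 months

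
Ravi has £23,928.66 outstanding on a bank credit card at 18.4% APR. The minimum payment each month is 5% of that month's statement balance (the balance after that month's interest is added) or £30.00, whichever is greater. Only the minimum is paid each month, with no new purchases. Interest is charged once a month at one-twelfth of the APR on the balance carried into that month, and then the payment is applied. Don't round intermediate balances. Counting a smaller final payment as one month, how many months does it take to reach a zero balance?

Monthly rate r = 18.4%/12 = 1.53333% = 0.0153333.
While 5% of the post-interest balance exceeds £30.00, each month B ← (B·(1+r))·(1 − 0.05), i.e. B shrinks by the factor (1+r)·0.95 = 0.96457.
This holds for months 1–103. Entering month 104 the balance is £582.29; 5% of the post-interest balance is now below £30.00, so the flat £30.00 minimum applies from here.
From month 104 a fixed £30.00 at rate r clears £582.29 in 24 more payments. Total: 103 + 24 = 127 months.

127 months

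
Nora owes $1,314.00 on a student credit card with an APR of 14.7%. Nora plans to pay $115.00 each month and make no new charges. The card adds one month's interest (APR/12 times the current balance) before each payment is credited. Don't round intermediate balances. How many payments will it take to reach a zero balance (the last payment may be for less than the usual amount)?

13 months

Monthly rate r = 14.7%/12 = 1.225% = 0.01225.
Recurrence: B ← B·(1+r) − $115.00.
Month 1: interest $16.10; balance after payment $1,215.10.
Month 2: interest $14.88; balance after payment $1,114.98.
Closed form: n = −ln(1 − rB₀/P)/ln(1+r) = −ln(0.86003)/ln(1.01225) ≈ 12.384, so the balance reaches zero during payment 13.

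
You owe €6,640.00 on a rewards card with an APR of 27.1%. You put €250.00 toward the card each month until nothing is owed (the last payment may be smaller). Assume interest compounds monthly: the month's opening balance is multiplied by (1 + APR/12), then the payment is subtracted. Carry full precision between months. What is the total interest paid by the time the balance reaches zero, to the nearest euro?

Monthly rate r = 27.1%/12 = 2.25833% = 0.0225833.
Payoff takes n = ⌈−ln(1 − rB₀/P)/ln(1+r)⌉ = ⌈41.009⌉ = 42 payments; the last is €2.35.
Total paid = 41·€250.00 + €2.35 = €10,252.35.
Total interest = total paid − principal = €10,252.35 − €6,640.00 = €3,612.35.

€3,612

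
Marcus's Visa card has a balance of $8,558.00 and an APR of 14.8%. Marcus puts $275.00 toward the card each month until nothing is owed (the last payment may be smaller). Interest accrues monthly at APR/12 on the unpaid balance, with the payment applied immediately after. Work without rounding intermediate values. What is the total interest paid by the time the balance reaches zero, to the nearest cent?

Monthly rate r = 14.8%/12 = 1.23333% = 0.0123333.
Payoff takes n = ⌈−ln(1 − rB₀/P)/ln(1+r)⌉ = ⌈39.501⌉ = 40 payments; the last is $138.33.
Total paid = 39·$275.00 + $138.33 = $10,863.33.
Total interest = total paid − principal = $10,863.33 − $8,558.00 = $2,305.33.

$2,305.33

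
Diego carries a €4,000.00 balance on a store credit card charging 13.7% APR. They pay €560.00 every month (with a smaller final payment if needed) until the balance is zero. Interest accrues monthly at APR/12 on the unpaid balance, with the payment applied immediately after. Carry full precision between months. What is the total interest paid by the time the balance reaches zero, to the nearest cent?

€197.11

Monthly rate r = 13.7%/12 = 1.14167% = 0.0114167.
Payoff takes n = ⌈−ln(1 − rB₀/P)/ln(1+r)⌉ = ⌈7.493⌉ = 8 payments; the last is €277.11.
Total paid = 7·€560.00 + €277.11 = €4,197.11.
Total interest = total paid − principal = €4,197.11 − €4,000.00 = €197.11.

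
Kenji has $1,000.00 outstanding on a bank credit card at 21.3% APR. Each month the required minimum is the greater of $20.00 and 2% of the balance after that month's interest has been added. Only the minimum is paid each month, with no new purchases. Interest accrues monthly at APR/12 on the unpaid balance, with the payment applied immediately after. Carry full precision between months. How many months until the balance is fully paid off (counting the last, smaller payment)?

124 months

Monthly rate r = 21.3%/12 = 1.775% = 0.01775.
While 2% of the post-interest balance exceeds $20.00, each month B ← (B·(1+r))·(1 − 0.02), i.e. B shrinks by the factor (1+r)·0.98 = 0.99739.
This holds for months 1–7. Entering month 8 the balance is $981.91; 2% of the post-interest balance is now below $20.00, so the flat $20.00 minimum applies from here.
From month 8 a fixed $20.00 at rate r clears $981.91 in 117 more payments. Total: 7 + 117 = 124 months.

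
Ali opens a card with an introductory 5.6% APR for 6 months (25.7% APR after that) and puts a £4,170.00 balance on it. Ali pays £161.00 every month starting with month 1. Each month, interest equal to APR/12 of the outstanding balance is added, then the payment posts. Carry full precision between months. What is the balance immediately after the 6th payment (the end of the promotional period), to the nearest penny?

Promo months 1–6 at r₀ = 5.6%/12 = 0.00466667; months 7+ at r₁ = 25.7%/12 = 0.0214167.
After month 6: iterate B ← B·(1+r₀) − £161.00 for 6 months → £3,310.79.

£3,310.79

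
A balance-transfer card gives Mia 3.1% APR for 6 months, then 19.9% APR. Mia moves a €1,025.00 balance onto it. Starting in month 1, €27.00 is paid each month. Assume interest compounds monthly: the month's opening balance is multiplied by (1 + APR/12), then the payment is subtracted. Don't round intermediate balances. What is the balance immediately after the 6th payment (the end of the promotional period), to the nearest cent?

€877.94

Promo months 1–6 at r₀ = 3.1%/12 = 0.00258333; months 7+ at r₁ = 19.9%/12 = 0.0165833.
After month 6: iterate B ← B·(1+r₀) − €27.00 for 6 months → €877.94.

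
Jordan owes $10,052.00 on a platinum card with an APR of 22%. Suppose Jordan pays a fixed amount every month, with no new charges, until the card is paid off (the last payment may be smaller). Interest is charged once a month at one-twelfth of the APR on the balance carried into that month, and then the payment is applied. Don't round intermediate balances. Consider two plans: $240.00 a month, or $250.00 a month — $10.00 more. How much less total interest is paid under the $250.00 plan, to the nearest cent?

$906.03

Monthly rate r = 22%/12 = 1.83333% = 0.0183333.
At $240.00/mo: n = ⌈−ln(1 − rB₀/P)/ln(1+r)⌉ = 81 payments (last $93.46); total interest = total paid − $10,052.00 = $9,241.46.
At $250.00/mo: 74 payments (last $137.43); total interest $8,335.43.
Interest saved = $9,241.46 − $8,335.43 = $906.03.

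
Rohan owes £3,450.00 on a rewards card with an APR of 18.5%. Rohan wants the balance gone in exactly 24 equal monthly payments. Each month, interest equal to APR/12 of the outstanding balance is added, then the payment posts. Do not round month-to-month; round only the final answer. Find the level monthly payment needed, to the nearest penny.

Monthly rate r = 18.5%/12 = 1.54167% = 0.0154167.
Level-payment amortization: P = B₀·r / (1 − (1+r)^(−n)) = 3450.00·0.0154167 / (1 − 1.01542^(−24)).
Denominator 1 − (1+r)^(−24) = 0.307312899.
P = 53.1875 / 0.307312899 ≈ 173.07.

£173.07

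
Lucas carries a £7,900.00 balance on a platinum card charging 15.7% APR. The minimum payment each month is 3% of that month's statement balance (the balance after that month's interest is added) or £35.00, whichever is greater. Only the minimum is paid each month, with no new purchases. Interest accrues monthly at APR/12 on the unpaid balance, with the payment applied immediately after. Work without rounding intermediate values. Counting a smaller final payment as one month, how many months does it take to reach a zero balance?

Monthly rate r = 15.7%/12 = 1.30833% = 0.0130833.
While 3% of the post-interest balance exceeds £35.00, each month B ← (B·(1+r))·(1 − 0.03), i.e. B shrinks by the factor (1+r)·0.97 = 0.98269.
This holds for months 1–111. Entering month 112 the balance is £1,137.37; 3% of the post-interest balance is now below £35.00, so the flat £35.00 minimum applies from here.
From month 112 a fixed £35.00 at rate r clears £1,137.37 in 43 more payments. Total: 111 + 43 = 154 months.

154 months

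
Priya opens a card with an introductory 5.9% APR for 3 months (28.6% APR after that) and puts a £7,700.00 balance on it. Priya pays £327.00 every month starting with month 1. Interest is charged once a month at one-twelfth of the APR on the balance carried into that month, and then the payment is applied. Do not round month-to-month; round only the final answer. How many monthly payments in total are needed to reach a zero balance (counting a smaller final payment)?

33 payments

Promo months 1–3 at r₀ = 5.9%/12 = 0.00491667; months 4+ at r₁ = 28.6%/12 = 0.0238333.
After month 3: iterate B ← B·(1+r₀) − £327.00 for 3 months → £6,828.30.
Then at r₁ with £327.00/mo: n₂ = −ln(1 − r₁·B/P)/ln(1+r₁) ≈ 29.23 → 30 more payments.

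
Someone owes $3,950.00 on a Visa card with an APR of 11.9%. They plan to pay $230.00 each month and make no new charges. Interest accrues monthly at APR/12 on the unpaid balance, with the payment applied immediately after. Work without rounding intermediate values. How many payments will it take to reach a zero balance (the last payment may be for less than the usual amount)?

19 months

Monthly rate r = 11.9%/12 = 0.991667% = 0.00991667.
Recurrence: B ← B·(1+r) − $230.00.
Month 1: interest $39.17; balance after payment $3,759.17.
Month 2: interest $37.28; balance after payment $3,566.45.
Closed form: n = −ln(1 − rB₀/P)/ln(1+r) = −ln(0.82969)/ln(1.00992) ≈ 18.920, so the balance reaches zero during payment 19.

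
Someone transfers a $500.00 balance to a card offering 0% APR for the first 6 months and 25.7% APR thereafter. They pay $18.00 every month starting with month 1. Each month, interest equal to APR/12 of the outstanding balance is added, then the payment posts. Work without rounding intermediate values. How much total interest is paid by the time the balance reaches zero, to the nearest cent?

$141.59

Promo months 1–6 at r₀ = 0%/12 = 0; months 7+ at r₁ = 25.7%/12 = 0.0214167.
After month 6 (no interest yet): B = $500.00 − 6·$18.00 = $392.00.
Then at r₁ with $18.00/mo: n₂ = −ln(1 − r₁·B/P)/ln(1+r₁) ≈ 29.64 → 30 more payments.
Total paid = 35·$18.00 + $11.59 = $641.59; interest = $641.59 − $500.00 = $141.59.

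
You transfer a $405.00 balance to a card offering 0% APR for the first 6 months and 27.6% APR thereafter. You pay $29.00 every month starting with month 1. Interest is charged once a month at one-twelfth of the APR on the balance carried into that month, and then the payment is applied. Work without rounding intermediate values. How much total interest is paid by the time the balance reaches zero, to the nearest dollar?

$27

Promo months 1–6 at r₀ = 0%/12 = 0; months 7+ at r₁ = 27.6%/12 = 0.023.
After month 6 (no interest yet): B = $405.00 − 6·$29.00 = $231.00.
Then at r₁ with $29.00/mo: n₂ = −ln(1 − r₁·B/P)/ln(1+r₁) ≈ 8.90 → 9 more payments.
Total paid = 14·$29.00 + $26.11 = $432.11; interest = $432.11 − $405.00 = $27.11.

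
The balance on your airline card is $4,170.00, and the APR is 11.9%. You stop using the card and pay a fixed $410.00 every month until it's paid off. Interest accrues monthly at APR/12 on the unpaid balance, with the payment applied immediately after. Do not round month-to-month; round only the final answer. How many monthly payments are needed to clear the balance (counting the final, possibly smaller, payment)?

Monthly rate r = 11.9%/12 = 0.991667% = 0.00991667.
Recurrence: B ← B·(1+r) − $410.00.
Month 1: interest $41.35; balance after payment $3,801.35.
Month 2: interest $37.70; balance after payment $3,429.05.
Closed form: n = −ln(1 − rB₀/P)/ln(1+r) = −ln(0.89914)/ln(1.00992) ≈ 10.774, so the balance reaches zero during payment 11.

11 payments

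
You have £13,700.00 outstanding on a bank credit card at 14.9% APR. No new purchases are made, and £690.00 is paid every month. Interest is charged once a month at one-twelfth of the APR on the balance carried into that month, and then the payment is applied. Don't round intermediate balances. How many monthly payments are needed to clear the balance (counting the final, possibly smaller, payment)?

23 months

Monthly rate r = 14.9%/12 = 1.24167% = 0.0124167.
Recurrence: B ← B·(1+r) − £690.00.
Month 1: interest £170.11; balance after payment £13,180.11.
Month 2: interest £163.65; balance after payment £12,653.76.
Closed form: n = −ln(1 − rB₀/P)/ln(1+r) = −ln(0.75347)/ln(1.01242) ≈ 22.939, so the balance reaches zero during payment 23.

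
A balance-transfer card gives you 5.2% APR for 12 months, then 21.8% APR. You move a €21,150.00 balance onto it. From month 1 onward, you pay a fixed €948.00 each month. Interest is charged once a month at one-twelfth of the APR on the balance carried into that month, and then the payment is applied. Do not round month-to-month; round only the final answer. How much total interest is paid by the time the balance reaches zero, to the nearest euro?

Promo months 1–12 at r₀ = 5.2%/12 = 0.00433333; months 13+ at r₁ = 21.8%/12 = 0.0181667.
After month 12: iterate B ← B·(1+r₀) − €948.00 for 12 months → €10,625.31.
Then at r₁ with €948.00/mo: n₂ = −ln(1 − r₁·B/P)/ln(1+r₁) ≈ 12.65 → 13 more payments.
Total paid = 24·€948.00 + €614.25 = €23,366.25; interest = €23,366.25 − €21,150.00 = €2,216.25.

€2,216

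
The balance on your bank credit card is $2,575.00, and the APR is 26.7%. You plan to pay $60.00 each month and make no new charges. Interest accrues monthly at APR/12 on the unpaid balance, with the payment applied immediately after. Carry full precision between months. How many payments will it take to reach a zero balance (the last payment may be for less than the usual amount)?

Monthly rate r = 26.7%/12 = 2.225% = 0.02225.
Recurrence: B ← B·(1+r) − $60.00.
Month 1: interest $57.29; balance after payment $2,572.29.
Month 2: interest $57.23; balance after payment $2,569.53.
Closed form: n = −ln(1 − rB₀/P)/ln(1+r) = −ln(0.045104)/ln(1.02225) ≈ 140.815, so the balance reaches zero during payment 141.

141 payments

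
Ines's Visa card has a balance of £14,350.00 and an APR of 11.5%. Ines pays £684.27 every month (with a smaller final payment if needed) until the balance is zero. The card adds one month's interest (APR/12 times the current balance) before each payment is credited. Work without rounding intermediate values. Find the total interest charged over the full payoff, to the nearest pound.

Monthly rate r = 11.5%/12 = 0.958333% = 0.00958333.
Payoff takes n = ⌈−ln(1 − rB₀/P)/ln(1+r)⌉ = ⌈23.524⌉ = 24 payments; the last is £359.19.
Total paid = 23·£684.27 + £359.19 = £16,097.40.
Total interest = total paid − principal = £16,097.40 − £14,350.00 = £1,747.40.

£1,747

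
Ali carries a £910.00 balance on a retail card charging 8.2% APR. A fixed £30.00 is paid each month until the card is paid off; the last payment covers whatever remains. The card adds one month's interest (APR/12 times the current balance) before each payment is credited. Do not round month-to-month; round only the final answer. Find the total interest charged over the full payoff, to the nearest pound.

Monthly rate r = 8.2%/12 = 0.683333% = 0.00683333.
Payoff takes n = ⌈−ln(1 − rB₀/P)/ln(1+r)⌉ = ⌈34.109⌉ = 35 payments; the last is £3.27.
Total paid = 34·£30.00 + £3.27 = £1,023.27.
Total interest = total paid − principal = £1,023.27 − £910.00 = £113.27.

£113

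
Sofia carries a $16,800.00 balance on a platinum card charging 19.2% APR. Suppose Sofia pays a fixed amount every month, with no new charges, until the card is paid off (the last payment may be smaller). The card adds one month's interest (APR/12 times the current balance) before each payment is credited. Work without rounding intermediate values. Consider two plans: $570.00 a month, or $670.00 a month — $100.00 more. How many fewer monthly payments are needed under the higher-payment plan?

8 fewer payments

Monthly rate r = 19.2%/12 = 1.6% = 0.016.
At $570.00/mo: n = ⌈−ln(1 − rB₀/P)/ln(1+r)⌉ = 41 payments (last $105.82); total interest = total paid − $16,800.00 = $6,105.82.
At $670.00/mo: 33 payments (last $206.71); total interest $4,846.71.
Payments saved = 41 − 33 = 8.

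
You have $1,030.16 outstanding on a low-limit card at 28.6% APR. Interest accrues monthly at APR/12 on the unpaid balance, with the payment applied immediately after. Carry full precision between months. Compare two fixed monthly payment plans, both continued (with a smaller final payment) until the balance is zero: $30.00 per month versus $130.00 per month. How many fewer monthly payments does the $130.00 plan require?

64 fewer payments

Monthly rate r = 28.6%/12 = 2.38333% = 0.0238333.
At $30.00/mo: n = ⌈−ln(1 − rB₀/P)/ln(1+r)⌉ = 73 payments (last $12.96); total interest = total paid − $1,030.16 = $1,142.80.
At $130.00/mo: 9 payments (last $115.44); total interest $125.28.
Payments saved = 73 − 9 = 64.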